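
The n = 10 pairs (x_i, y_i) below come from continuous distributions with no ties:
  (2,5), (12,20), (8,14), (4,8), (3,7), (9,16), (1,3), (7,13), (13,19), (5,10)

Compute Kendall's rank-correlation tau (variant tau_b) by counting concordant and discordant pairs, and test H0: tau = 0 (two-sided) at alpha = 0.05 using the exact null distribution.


Step 1: Enumerate the 45 unordered pairs (i,j) with i<j and classify each by sign(x_j-x_i) * sign(y_j-y_i).
  (1,2):dx=+10,dy=+15->C; (1,3):dx=+6,dy=+9->C; (1,4):dx=+2,dy=+3->C; (1,5):dx=+1,dy=+2->C
  (1,6):dx=+7,dy=+11->C; (1,7):dx=-1,dy=-2->C; (1,8):dx=+5,dy=+8->C; (1,9):dx=+11,dy=+14->C
  (1,10):dx=+3,dy=+5->C; (2,3):dx=-4,dy=-6->C; (2,4):dx=-8,dy=-12->C; (2,5):dx=-9,dy=-13->C
  (2,6):dx=-3,dy=-4->C; (2,7):dx=-11,dy=-17->C; (2,8):dx=-5,dy=-7->C; (2,9):dx=+1,dy=-1->D
  (2,10):dx=-7,dy=-10->C; (3,4):dx=-4,dy=-6->C; (3,5):dx=-5,dy=-7->C; (3,6):dx=+1,dy=+2->C
  (3,7):dx=-7,dy=-11->C; (3,8):dx=-1,dy=-1->C; (3,9):dx=+5,dy=+5->C; (3,10):dx=-3,dy=-4->C
  (4,5):dx=-1,dy=-1->C; (4,6):dx=+5,dy=+8->C; (4,7):dx=-3,dy=-5->C; (4,8):dx=+3,dy=+5->C
  (4,9):dx=+9,dy=+11->C; (4,10):dx=+1,dy=+2->C; (5,6):dx=+6,dy=+9->C; (5,7):dx=-2,dy=-4->C
  (5,8):dx=+4,dy=+6->C; (5,9):dx=+10,dy=+12->C; (5,10):dx=+2,dy=+3->C; (6,7):dx=-8,dy=-13->C
  (6,8):dx=-2,dy=-3->C; (6,9):dx=+4,dy=+3->C; (6,10):dx=-4,dy=-6->C; (7,8):dx=+6,dy=+10->C
  (7,9):dx=+12,dy=+16->C; (7,10):dx=+4,dy=+7->C; (8,9):dx=+6,dy=+6->C; (8,10):dx=-2,dy=-3->C
  (9,10):dx=-8,dy=-9->C
Step 2: C = 44, D = 1, total pairs = 45.
Step 3: tau = (C - D)/(n(n-1)/2) = (44 - 1)/45 = 0.955556.
Step 4: Exact two-sided p-value (enumerate n! = 3628800 permutations of y under H0): p = 0.000006.
Step 5: alpha = 0.05. reject H0.

tau_b = 0.9556 (C=44, D=1), p = 0.000006, reject H0.


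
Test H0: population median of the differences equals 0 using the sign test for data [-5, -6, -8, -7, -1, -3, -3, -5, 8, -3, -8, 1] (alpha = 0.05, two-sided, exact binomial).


Step 1: Discard zero differences. Original n = 12; n_eff = number of nonzero differences = 12.
Nonzero differences (with sign): -5, -6, -8, -7, -1, -3, -3, -5, +8, -3, -8, +1
Step 2: Count signs: positive = 2, negative = 10.
Step 3: Under H0: P(positive) = 0.5, so the number of positives S ~ Bin(12, 0.5).
Step 4: Two-sided exact p-value = sum of Bin(12,0.5) probabilities at or below the observed probability = 0.038574.
Step 5: alpha = 0.05. reject H0.

n_eff = 12, pos = 2, neg = 10, p = 0.038574, reject H0.


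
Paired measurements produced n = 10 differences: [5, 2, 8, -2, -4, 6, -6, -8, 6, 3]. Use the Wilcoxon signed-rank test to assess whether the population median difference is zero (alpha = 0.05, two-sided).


Step 1: Drop any zero differences (none here) and take |d_i|.
|d| = [5, 2, 8, 2, 4, 6, 6, 8, 6, 3]
Step 2: Midrank |d_i| (ties get averaged ranks).
ranks: |5|->5, |2|->1.5, |8|->9.5, |2|->1.5, |4|->4, |6|->7, |6|->7, |8|->9.5, |6|->7, |3|->3
Step 3: Attach original signs; sum ranks with positive sign and with negative sign.
W+ = 5 + 1.5 + 9.5 + 7 + 7 + 3 = 33
W- = 1.5 + 4 + 7 + 9.5 = 22
(Check: W+ + W- = 55 should equal n(n+1)/2 = 55.)
Step 4: Test statistic W = min(W+, W-) = 22.
Step 5: Ties in |d|, so use the tie-corrected normal approximation.
        E[W] = n(n+1)/4 = 10*11/4 = 27.5.
        Tie groups: |d|=2 (t=2), |d|=6 (t=3), |d|=8 (t=2); sum(t^3 - t) = 36.
        Var[W] = n(n+1)(2n+1)/24 - sum(t^3-t)/48 = 2310/24 - 36/48 = 95.5.
        z = (W - E[W]) / sqrt(Var[W]) = (22 - 27.5) / 9.7724 = -0.5628.
        Two-sided p = 2*Phi(z) = 0.573565.
Step 6: alpha = 0.05. fail to reject H0.

W+ = 33, W- = 22, W = min = 22, p = 0.573565, fail to reject H0.


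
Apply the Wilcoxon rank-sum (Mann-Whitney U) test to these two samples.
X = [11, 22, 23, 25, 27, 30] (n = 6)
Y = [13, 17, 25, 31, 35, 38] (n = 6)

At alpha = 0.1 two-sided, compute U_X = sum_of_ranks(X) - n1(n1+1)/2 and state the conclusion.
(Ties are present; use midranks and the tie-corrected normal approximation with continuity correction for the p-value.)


Step 1: Combine and sort all 12 observations; assign midranks.
sorted (value, group): (11,X), (13,Y), (17,Y), (22,X), (23,X), (25,X), (25,Y), (27,X), (30,X), (31,Y), (35,Y), (38,Y)
ranks: 11->1, 13->2, 17->3, 22->4, 23->5, 25->6.5, 25->6.5, 27->8, 30->9, 31->10, 35->11, 38->12
Step 2: Rank sum for X: R1 = 1 + 4 + 5 + 6.5 + 8 + 9 = 33.5.
Step 3: U_X = R1 - n1(n1+1)/2 = 33.5 - 6*7/2 = 33.5 - 21 = 12.5.
       U_Y = n1*n2 - U_X = 36 - 12.5 = 23.5.
Step 4: Ties are present, so use the tie-corrected normal approximation (with continuity correction) for the p-value.
Step 5: p-value = 0.422527; compare to alpha = 0.1. fail to reject H0.

U_X = 12.5, p = 0.422527, fail to reject H0 at alpha = 0.1.


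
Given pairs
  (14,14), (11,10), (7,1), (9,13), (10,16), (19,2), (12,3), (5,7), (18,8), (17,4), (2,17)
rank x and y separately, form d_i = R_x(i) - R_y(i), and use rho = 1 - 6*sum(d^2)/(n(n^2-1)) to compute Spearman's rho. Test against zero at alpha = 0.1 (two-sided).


Step 1: Rank x and y separately (midranks; no ties here).
rank(x): 14->8, 11->6, 7->3, 9->4, 10->5, 19->11, 12->7, 5->2, 18->10, 17->9, 2->1
rank(y): 14->9, 10->7, 1->1, 13->8, 16->10, 2->2, 3->3, 7->5, 8->6, 4->4, 17->11
Step 2: d_i = R_x(i) - R_y(i); compute d_i^2.
  (8-9)^2=1, (6-7)^2=1, (3-1)^2=4, (4-8)^2=16, (5-10)^2=25, (11-2)^2=81, (7-3)^2=16, (2-5)^2=9, (10-6)^2=16, (9-4)^2=25, (1-11)^2=100
sum(d^2) = 294.
Step 3: rho = 1 - 6*294 / (11*(11^2 - 1)) = 1 - 1764/1320 = -0.336364.
Step 4: Under H0, t = rho * sqrt((n-2)/(1-rho^2)) = -1.0715 ~ t(9).
Step 5: Two-sided p-value from the t-distribution with 9 df = 0.311824.
Step 6: alpha = 0.1. fail to reject H0.

rho = -0.3364, p = 0.311824, fail to reject H0 at alpha = 0.1.


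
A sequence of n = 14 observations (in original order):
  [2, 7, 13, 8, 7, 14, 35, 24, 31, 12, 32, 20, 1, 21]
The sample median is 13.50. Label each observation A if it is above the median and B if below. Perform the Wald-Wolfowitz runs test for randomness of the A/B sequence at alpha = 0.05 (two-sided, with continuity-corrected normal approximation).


Step 1: Compute median = 13.50; label A = above, B = below.
Labels in order: BBBBBAAAABAABA  (n_A = 7, n_B = 7)
Step 2: Count runs R = 6.
Step 3: Under H0 (random ordering), E[R] = 2*n_A*n_B/(n_A+n_B) + 1 = 2*7*7/14 + 1 = 8.0000.
        Var[R] = 2*n_A*n_B*(2*n_A*n_B - n_A - n_B) / ((n_A+n_B)^2 * (n_A+n_B-1)) = 8232/2548 = 3.2308.
        SD[R] = 1.7974.
Step 4: Continuity-corrected z = (R + 0.5 - E[R]) / SD[R] = (6 + 0.5 - 8.0000) / 1.7974 = -0.8345.
Step 5: Two-sided p-value via normal approximation = 2*(1 - Phi(|z|)) = 0.403986.
Step 6: alpha = 0.05. fail to reject H0.

R = 6, z = -0.8345, p = 0.403986, fail to reject H0.


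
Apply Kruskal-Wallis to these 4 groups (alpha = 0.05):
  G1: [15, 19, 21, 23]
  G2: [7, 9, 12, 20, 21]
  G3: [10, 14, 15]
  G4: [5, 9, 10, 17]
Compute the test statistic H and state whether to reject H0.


Step 1: Combine all N = 16 observations and assign midranks.
sorted (value, group, rank): (5,G4,1), (7,G2,2), (9,G2,3.5), (9,G4,3.5), (10,G3,5.5), (10,G4,5.5), (12,G2,7), (14,G3,8), (15,G1,9.5), (15,G3,9.5), (17,G4,11), (19,G1,12), (20,G2,13), (21,G1,14.5), (21,G2,14.5), (23,G1,16)
Step 2: Sum ranks within each group.
R_1 = 52 (n_1 = 4)
R_2 = 40 (n_2 = 5)
R_3 = 23 (n_3 = 3)
R_4 = 21 (n_4 = 4)
Step 3: H = 12/(N(N+1)) * sum(R_i^2/n_i) - 3(N+1)
     = 12/(16*17) * (52^2/4 + 40^2/5 + 23^2/3 + 21^2/4) - 3*17
     = 0.044118 * 1282.58 - 51
     = 5.584559.
Step 4: Ties present; correction factor C = 1 - 24/(16^3 - 16) = 0.994118. Corrected H = 5.584559 / 0.994118 = 5.617604.
Step 5: Under H0, H ~ chi^2(3); p-value = 0.131771.
Step 6: alpha = 0.05. fail to reject H0.

H = 5.6176, df = 3, p = 0.131771, fail to reject H0.


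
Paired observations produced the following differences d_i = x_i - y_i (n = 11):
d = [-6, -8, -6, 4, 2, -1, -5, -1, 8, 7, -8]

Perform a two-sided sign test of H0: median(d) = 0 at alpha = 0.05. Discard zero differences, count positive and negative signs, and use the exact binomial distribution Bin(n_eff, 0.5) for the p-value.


Step 1: Discard zero differences. Original n = 11; n_eff = number of nonzero differences = 11.
Nonzero differences (with sign): -6, -8, -6, +4, +2, -1, -5, -1, +8, +7, -8
Step 2: Count signs: positive = 4, negative = 7.
Step 3: Under H0: P(positive) = 0.5, so the number of positives S ~ Bin(11, 0.5).
Step 4: Two-sided exact p-value = sum of Bin(11,0.5) probabilities at or below the observed probability = 0.548828.
Step 5: alpha = 0.05. fail to reject H0.

n_eff = 11, pos = 4, neg = 7, p = 0.548828, fail to reject H0.


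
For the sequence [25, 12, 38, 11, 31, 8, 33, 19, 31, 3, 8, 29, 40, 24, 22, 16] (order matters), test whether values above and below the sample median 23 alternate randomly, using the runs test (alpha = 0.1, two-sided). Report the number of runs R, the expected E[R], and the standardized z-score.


Step 1: Compute median = 23; label A = above, B = below.
Labels in order: ABABABABABBAAABB  (n_A = 8, n_B = 8)
Step 2: Count runs R = 12.
Step 3: Under H0 (random ordering), E[R] = 2*n_A*n_B/(n_A+n_B) + 1 = 2*8*8/16 + 1 = 9.0000.
        Var[R] = 2*n_A*n_B*(2*n_A*n_B - n_A - n_B) / ((n_A+n_B)^2 * (n_A+n_B-1)) = 14336/3840 = 3.7333.
        SD[R] = 1.9322.
Step 4: Continuity-corrected z = (R - 0.5 - E[R]) / SD[R] = (12 - 0.5 - 9.0000) / 1.9322 = 1.2939.
Step 5: Two-sided p-value via normal approximation = 2*(1 - Phi(|z|)) = 0.195709.
Step 6: alpha = 0.1. fail to reject H0.

R = 12, z = 1.2939, p = 0.195709, fail to reject H0.


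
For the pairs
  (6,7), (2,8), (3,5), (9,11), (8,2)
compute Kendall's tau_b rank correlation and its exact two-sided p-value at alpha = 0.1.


Step 1: Enumerate the 10 unordered pairs (i,j) with i<j and classify each by sign(x_j-x_i) * sign(y_j-y_i).
  (1,2):dx=-4,dy=+1->D; (1,3):dx=-3,dy=-2->C; (1,4):dx=+3,dy=+4->C; (1,5):dx=+2,dy=-5->D
  (2,3):dx=+1,dy=-3->D; (2,4):dx=+7,dy=+3->C; (2,5):dx=+6,dy=-6->D; (3,4):dx=+6,dy=+6->C
  (3,5):dx=+5,dy=-3->D; (4,5):dx=-1,dy=-9->C
Step 2: C = 5, D = 5, total pairs = 10.
Step 3: tau = (C - D)/(n(n-1)/2) = (5 - 5)/10 = 0.000000.
Step 4: Exact two-sided p-value (enumerate n! = 120 permutations of y under H0): p = 1.000000.
Step 5: alpha = 0.1. fail to reject H0.

tau_b = 0.0000 (C=5, D=5), p = 1.000000, fail to reject H0.


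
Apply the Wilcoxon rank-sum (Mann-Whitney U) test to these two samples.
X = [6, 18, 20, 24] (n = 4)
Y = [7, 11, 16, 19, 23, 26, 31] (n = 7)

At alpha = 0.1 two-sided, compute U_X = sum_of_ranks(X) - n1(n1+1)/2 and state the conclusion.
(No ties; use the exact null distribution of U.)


Step 1: Combine and sort all 11 observations; assign midranks.
sorted (value, group): (6,X), (7,Y), (11,Y), (16,Y), (18,X), (19,Y), (20,X), (23,Y), (24,X), (26,Y), (31,Y)
ranks: 6->1, 7->2, 11->3, 16->4, 18->5, 19->6, 20->7, 23->8, 24->9, 26->10, 31->11
Step 2: Rank sum for X: R1 = 1 + 5 + 7 + 9 = 22.
Step 3: U_X = R1 - n1(n1+1)/2 = 22 - 4*5/2 = 22 - 10 = 12.
       U_Y = n1*n2 - U_X = 28 - 12 = 16.
Step 4: No ties, so the exact null distribution of U (based on enumerating the C(11,4) = 330 equally likely rank assignments) gives the two-sided p-value.
Step 5: p-value = 0.787879; compare to alpha = 0.1. fail to reject H0.

U_X = 12, p = 0.787879, fail to reject H0 at alpha = 0.1.


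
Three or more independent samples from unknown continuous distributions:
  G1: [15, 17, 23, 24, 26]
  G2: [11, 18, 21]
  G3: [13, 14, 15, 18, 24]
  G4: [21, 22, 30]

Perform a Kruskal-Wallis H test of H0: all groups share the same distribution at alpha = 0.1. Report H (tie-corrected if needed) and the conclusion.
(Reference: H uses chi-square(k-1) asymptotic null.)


Step 1: Combine all N = 16 observations and assign midranks.
sorted (value, group, rank): (11,G2,1), (13,G3,2), (14,G3,3), (15,G1,4.5), (15,G3,4.5), (17,G1,6), (18,G2,7.5), (18,G3,7.5), (21,G2,9.5), (21,G4,9.5), (22,G4,11), (23,G1,12), (24,G1,13.5), (24,G3,13.5), (26,G1,15), (30,G4,16)
Step 2: Sum ranks within each group.
R_1 = 51 (n_1 = 5)
R_2 = 18 (n_2 = 3)
R_3 = 30.5 (n_3 = 5)
R_4 = 36.5 (n_4 = 3)
Step 3: H = 12/(N(N+1)) * sum(R_i^2/n_i) - 3(N+1)
     = 12/(16*17) * (51^2/5 + 18^2/3 + 30.5^2/5 + 36.5^2/3) - 3*17
     = 0.044118 * 1258.33 - 51
     = 4.514706.
Step 4: Ties present; correction factor C = 1 - 24/(16^3 - 16) = 0.994118. Corrected H = 4.514706 / 0.994118 = 4.541420.
Step 5: Under H0, H ~ chi^2(3); p-value = 0.208625.
Step 6: alpha = 0.1. fail to reject H0.

H = 4.5414, df = 3, p = 0.208625, fail to reject H0.


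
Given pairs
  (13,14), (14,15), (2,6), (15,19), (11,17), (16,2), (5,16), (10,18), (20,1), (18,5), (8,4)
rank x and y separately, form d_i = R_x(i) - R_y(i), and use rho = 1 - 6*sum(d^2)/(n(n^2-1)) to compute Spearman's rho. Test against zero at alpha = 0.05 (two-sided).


Step 1: Rank x and y separately (midranks; no ties here).
rank(x): 13->6, 14->7, 2->1, 15->8, 11->5, 16->9, 5->2, 10->4, 20->11, 18->10, 8->3
rank(y): 14->6, 15->7, 6->5, 19->11, 17->9, 2->2, 16->8, 18->10, 1->1, 5->4, 4->3
Step 2: d_i = R_x(i) - R_y(i); compute d_i^2.
  (6-6)^2=0, (7-7)^2=0, (1-5)^2=16, (8-11)^2=9, (5-9)^2=16, (9-2)^2=49, (2-8)^2=36, (4-10)^2=36, (11-1)^2=100, (10-4)^2=36, (3-3)^2=0
sum(d^2) = 298.
Step 3: rho = 1 - 6*298 / (11*(11^2 - 1)) = 1 - 1788/1320 = -0.354545.
Step 4: Under H0, t = rho * sqrt((n-2)/(1-rho^2)) = -1.1375 ~ t(9).
Step 5: Two-sided p-value from the t-distribution with 9 df = 0.284693.
Step 6: alpha = 0.05. fail to reject H0.

rho = -0.3545, p = 0.284693, fail to reject H0 at alpha = 0.05.


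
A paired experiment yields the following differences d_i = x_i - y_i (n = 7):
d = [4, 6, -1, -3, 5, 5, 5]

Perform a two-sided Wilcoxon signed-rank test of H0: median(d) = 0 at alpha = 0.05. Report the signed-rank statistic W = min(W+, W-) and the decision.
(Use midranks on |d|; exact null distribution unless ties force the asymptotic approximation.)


Step 1: Drop any zero differences (none here) and take |d_i|.
|d| = [4, 6, 1, 3, 5, 5, 5]
Step 2: Midrank |d_i| (ties get averaged ranks).
ranks: |4|->3, |6|->7, |1|->1, |3|->2, |5|->5, |5|->5, |5|->5
Step 3: Attach original signs; sum ranks with positive sign and with negative sign.
W+ = 3 + 7 + 5 + 5 + 5 = 25
W- = 1 + 2 = 3
(Check: W+ + W- = 28 should equal n(n+1)/2 = 28.)
Step 4: Test statistic W = min(W+, W-) = 3.
Step 5: Ties in |d|, so use the tie-corrected normal approximation.
        E[W] = n(n+1)/4 = 7*8/4 = 14.
        Tie groups: |d|=5 (t=3); sum(t^3 - t) = 24.
        Var[W] = n(n+1)(2n+1)/24 - sum(t^3-t)/48 = 840/24 - 24/48 = 34.5.
        z = (W - E[W]) / sqrt(Var[W]) = (3 - 14) / 5.8737 = -1.8728.
        Two-sided p = 2*Phi(z) = 0.061101.
Step 6: alpha = 0.05. fail to reject H0.

W+ = 25, W- = 3, W = min = 3, p = 0.061101, fail to reject H0.


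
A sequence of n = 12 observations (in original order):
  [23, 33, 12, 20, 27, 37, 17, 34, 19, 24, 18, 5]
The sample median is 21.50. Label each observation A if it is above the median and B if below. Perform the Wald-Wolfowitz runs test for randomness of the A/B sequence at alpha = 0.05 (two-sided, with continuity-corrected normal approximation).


Step 1: Compute median = 21.50; label A = above, B = below.
Labels in order: AABBAABABABB  (n_A = 6, n_B = 6)
Step 2: Count runs R = 8.
Step 3: Under H0 (random ordering), E[R] = 2*n_A*n_B/(n_A+n_B) + 1 = 2*6*6/12 + 1 = 7.0000.
        Var[R] = 2*n_A*n_B*(2*n_A*n_B - n_A - n_B) / ((n_A+n_B)^2 * (n_A+n_B-1)) = 4320/1584 = 2.7273.
        SD[R] = 1.6514.
Step 4: Continuity-corrected z = (R - 0.5 - E[R]) / SD[R] = (8 - 0.5 - 7.0000) / 1.6514 = 0.3028.
Step 5: Two-sided p-value via normal approximation = 2*(1 - Phi(|z|)) = 0.762069.
Step 6: alpha = 0.05. fail to reject H0.

R = 8, z = 0.3028, p = 0.762069, fail to reject H0.


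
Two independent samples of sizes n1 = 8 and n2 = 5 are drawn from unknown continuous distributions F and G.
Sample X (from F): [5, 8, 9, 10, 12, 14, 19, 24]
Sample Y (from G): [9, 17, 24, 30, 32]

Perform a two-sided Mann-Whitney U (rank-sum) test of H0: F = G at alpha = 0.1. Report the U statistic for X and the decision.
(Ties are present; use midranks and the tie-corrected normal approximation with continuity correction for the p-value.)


Step 1: Combine and sort all 13 observations; assign midranks.
sorted (value, group): (5,X), (8,X), (9,X), (9,Y), (10,X), (12,X), (14,X), (17,Y), (19,X), (24,X), (24,Y), (30,Y), (32,Y)
ranks: 5->1, 8->2, 9->3.5, 9->3.5, 10->5, 12->6, 14->7, 17->8, 19->9, 24->10.5, 24->10.5, 30->12, 32->13
Step 2: Rank sum for X: R1 = 1 + 2 + 3.5 + 5 + 6 + 7 + 9 + 10.5 = 44.
Step 3: U_X = R1 - n1(n1+1)/2 = 44 - 8*9/2 = 44 - 36 = 8.
       U_Y = n1*n2 - U_X = 40 - 8 = 32.
Step 4: Ties are present, so use the tie-corrected normal approximation (with continuity correction) for the p-value.
Step 5: p-value = 0.091397; compare to alpha = 0.1. reject H0.

U_X = 8, p = 0.091397, reject H0 at alpha = 0.1.


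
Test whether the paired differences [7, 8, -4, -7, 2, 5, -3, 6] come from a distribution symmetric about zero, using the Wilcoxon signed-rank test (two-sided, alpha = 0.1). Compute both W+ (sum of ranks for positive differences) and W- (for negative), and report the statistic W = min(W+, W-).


Step 1: Drop any zero differences (none here) and take |d_i|.
|d| = [7, 8, 4, 7, 2, 5, 3, 6]
Step 2: Midrank |d_i| (ties get averaged ranks).
ranks: |7|->6.5, |8|->8, |4|->3, |7|->6.5, |2|->1, |5|->4, |3|->2, |6|->5
Step 3: Attach original signs; sum ranks with positive sign and with negative sign.
W+ = 6.5 + 8 + 1 + 4 + 5 = 24.5
W- = 3 + 6.5 + 2 = 11.5
(Check: W+ + W- = 36 should equal n(n+1)/2 = 36.)
Step 4: Test statistic W = min(W+, W-) = 11.5.
Step 5: Ties in |d|, so use the tie-corrected normal approximation.
        E[W] = n(n+1)/4 = 8*9/4 = 18.
        Tie groups: |d|=7 (t=2); sum(t^3 - t) = 6.
        Var[W] = n(n+1)(2n+1)/24 - sum(t^3-t)/48 = 1224/24 - 6/48 = 50.875.
        z = (W - E[W]) / sqrt(Var[W]) = (11.5 - 18) / 7.1327 = -0.9113.
        Two-sided p = 2*Phi(z) = 0.362138.
Step 6: alpha = 0.1. fail to reject H0.

W+ = 24.5, W- = 11.5, W = min = 11.5, p = 0.362138, fail to reject H0.


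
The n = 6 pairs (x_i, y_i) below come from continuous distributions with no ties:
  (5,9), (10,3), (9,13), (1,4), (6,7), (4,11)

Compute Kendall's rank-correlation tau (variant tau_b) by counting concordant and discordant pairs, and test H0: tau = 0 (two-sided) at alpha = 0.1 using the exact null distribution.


Step 1: Enumerate the 15 unordered pairs (i,j) with i<j and classify each by sign(x_j-x_i) * sign(y_j-y_i).
  (1,2):dx=+5,dy=-6->D; (1,3):dx=+4,dy=+4->C; (1,4):dx=-4,dy=-5->C; (1,5):dx=+1,dy=-2->D
  (1,6):dx=-1,dy=+2->D; (2,3):dx=-1,dy=+10->D; (2,4):dx=-9,dy=+1->D; (2,5):dx=-4,dy=+4->D
  (2,6):dx=-6,dy=+8->D; (3,4):dx=-8,dy=-9->C; (3,5):dx=-3,dy=-6->C; (3,6):dx=-5,dy=-2->C
  (4,5):dx=+5,dy=+3->C; (4,6):dx=+3,dy=+7->C; (5,6):dx=-2,dy=+4->D
Step 2: C = 7, D = 8, total pairs = 15.
Step 3: tau = (C - D)/(n(n-1)/2) = (7 - 8)/15 = -0.066667.
Step 4: Exact two-sided p-value (enumerate n! = 720 permutations of y under H0): p = 1.000000.
Step 5: alpha = 0.1. fail to reject H0.

tau_b = -0.0667 (C=7, D=8), p = 1.000000, fail to reject H0.


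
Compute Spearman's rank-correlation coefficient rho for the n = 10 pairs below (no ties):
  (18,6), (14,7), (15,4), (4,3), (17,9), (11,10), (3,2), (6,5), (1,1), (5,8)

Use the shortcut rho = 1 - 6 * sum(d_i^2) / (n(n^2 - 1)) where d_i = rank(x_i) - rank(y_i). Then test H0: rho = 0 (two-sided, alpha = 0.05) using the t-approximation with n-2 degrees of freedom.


Step 1: Rank x and y separately (midranks; no ties here).
rank(x): 18->10, 14->7, 15->8, 4->3, 17->9, 11->6, 3->2, 6->5, 1->1, 5->4
rank(y): 6->6, 7->7, 4->4, 3->3, 9->9, 10->10, 2->2, 5->5, 1->1, 8->8
Step 2: d_i = R_x(i) - R_y(i); compute d_i^2.
  (10-6)^2=16, (7-7)^2=0, (8-4)^2=16, (3-3)^2=0, (9-9)^2=0, (6-10)^2=16, (2-2)^2=0, (5-5)^2=0, (1-1)^2=0, (4-8)^2=16
sum(d^2) = 64.
Step 3: rho = 1 - 6*64 / (10*(10^2 - 1)) = 1 - 384/990 = 0.612121.
Step 4: Under H0, t = rho * sqrt((n-2)/(1-rho^2)) = 2.1895 ~ t(8).
Step 5: Two-sided p-value from the t-distribution with 8 df = 0.059972.
Step 6: alpha = 0.05. fail to reject H0.

rho = 0.6121, p = 0.059972, fail to reject H0 at alpha = 0.05.


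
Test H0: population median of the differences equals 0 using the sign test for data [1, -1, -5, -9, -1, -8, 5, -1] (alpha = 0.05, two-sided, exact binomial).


Step 1: Discard zero differences. Original n = 8; n_eff = number of nonzero differences = 8.
Nonzero differences (with sign): +1, -1, -5, -9, -1, -8, +5, -1
Step 2: Count signs: positive = 2, negative = 6.
Step 3: Under H0: P(positive) = 0.5, so the number of positives S ~ Bin(8, 0.5).
Step 4: Two-sided exact p-value = sum of Bin(8,0.5) probabilities at or below the observed probability = 0.289062.
Step 5: alpha = 0.05. fail to reject H0.

n_eff = 8, pos = 2, neg = 6, p = 0.289062, fail to reject H0.


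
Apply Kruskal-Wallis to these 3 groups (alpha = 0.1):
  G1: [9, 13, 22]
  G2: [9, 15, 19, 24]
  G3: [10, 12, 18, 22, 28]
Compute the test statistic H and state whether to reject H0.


Step 1: Combine all N = 12 observations and assign midranks.
sorted (value, group, rank): (9,G1,1.5), (9,G2,1.5), (10,G3,3), (12,G3,4), (13,G1,5), (15,G2,6), (18,G3,7), (19,G2,8), (22,G1,9.5), (22,G3,9.5), (24,G2,11), (28,G3,12)
Step 2: Sum ranks within each group.
R_1 = 16 (n_1 = 3)
R_2 = 26.5 (n_2 = 4)
R_3 = 35.5 (n_3 = 5)
Step 3: H = 12/(N(N+1)) * sum(R_i^2/n_i) - 3(N+1)
     = 12/(12*13) * (16^2/3 + 26.5^2/4 + 35.5^2/5) - 3*13
     = 0.076923 * 512.946 - 39
     = 0.457372.
Step 4: Ties present; correction factor C = 1 - 12/(12^3 - 12) = 0.993007. Corrected H = 0.457372 / 0.993007 = 0.460593.
Step 5: Under H0, H ~ chi^2(2); p-value = 0.794298.
Step 6: alpha = 0.1. fail to reject H0.

H = 0.4606, df = 2, p = 0.794298, fail to reject H0.


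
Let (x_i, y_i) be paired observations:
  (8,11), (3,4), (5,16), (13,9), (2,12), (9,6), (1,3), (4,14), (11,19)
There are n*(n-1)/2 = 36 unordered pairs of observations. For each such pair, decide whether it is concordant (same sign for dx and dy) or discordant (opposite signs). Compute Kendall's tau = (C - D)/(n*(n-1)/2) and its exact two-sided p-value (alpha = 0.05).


Step 1: Enumerate the 36 unordered pairs (i,j) with i<j and classify each by sign(x_j-x_i) * sign(y_j-y_i).
  (1,2):dx=-5,dy=-7->C; (1,3):dx=-3,dy=+5->D; (1,4):dx=+5,dy=-2->D; (1,5):dx=-6,dy=+1->D
  (1,6):dx=+1,dy=-5->D; (1,7):dx=-7,dy=-8->C; (1,8):dx=-4,dy=+3->D; (1,9):dx=+3,dy=+8->C
  (2,3):dx=+2,dy=+12->C; (2,4):dx=+10,dy=+5->C; (2,5):dx=-1,dy=+8->D; (2,6):dx=+6,dy=+2->C
  (2,7):dx=-2,dy=-1->C; (2,8):dx=+1,dy=+10->C; (2,9):dx=+8,dy=+15->C; (3,4):dx=+8,dy=-7->D
  (3,5):dx=-3,dy=-4->C; (3,6):dx=+4,dy=-10->D; (3,7):dx=-4,dy=-13->C; (3,8):dx=-1,dy=-2->C
  (3,9):dx=+6,dy=+3->C; (4,5):dx=-11,dy=+3->D; (4,6):dx=-4,dy=-3->C; (4,7):dx=-12,dy=-6->C
  (4,8):dx=-9,dy=+5->D; (4,9):dx=-2,dy=+10->D; (5,6):dx=+7,dy=-6->D; (5,7):dx=-1,dy=-9->C
  (5,8):dx=+2,dy=+2->C; (5,9):dx=+9,dy=+7->C; (6,7):dx=-8,dy=-3->C; (6,8):dx=-5,dy=+8->D
  (6,9):dx=+2,dy=+13->C; (7,8):dx=+3,dy=+11->C; (7,9):dx=+10,dy=+16->C; (8,9):dx=+7,dy=+5->C
Step 2: C = 23, D = 13, total pairs = 36.
Step 3: tau = (C - D)/(n(n-1)/2) = (23 - 13)/36 = 0.277778.
Step 4: Exact two-sided p-value (enumerate n! = 362880 permutations of y under H0): p = 0.358488.
Step 5: alpha = 0.05. fail to reject H0.

tau_b = 0.2778 (C=23, D=13), p = 0.358488, fail to reject H0.


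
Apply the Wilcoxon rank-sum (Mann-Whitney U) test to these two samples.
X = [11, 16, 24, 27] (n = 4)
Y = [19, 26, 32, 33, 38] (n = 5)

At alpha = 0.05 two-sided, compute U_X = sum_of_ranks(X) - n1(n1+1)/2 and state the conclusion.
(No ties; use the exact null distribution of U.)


Step 1: Combine and sort all 9 observations; assign midranks.
sorted (value, group): (11,X), (16,X), (19,Y), (24,X), (26,Y), (27,X), (32,Y), (33,Y), (38,Y)
ranks: 11->1, 16->2, 19->3, 24->4, 26->5, 27->6, 32->7, 33->8, 38->9
Step 2: Rank sum for X: R1 = 1 + 2 + 4 + 6 = 13.
Step 3: U_X = R1 - n1(n1+1)/2 = 13 - 4*5/2 = 13 - 10 = 3.
       U_Y = n1*n2 - U_X = 20 - 3 = 17.
Step 4: No ties, so the exact null distribution of U (based on enumerating the C(9,4) = 126 equally likely rank assignments) gives the two-sided p-value.
Step 5: p-value = 0.111111; compare to alpha = 0.05. fail to reject H0.

U_X = 3, p = 0.111111, fail to reject H0 at alpha = 0.05.


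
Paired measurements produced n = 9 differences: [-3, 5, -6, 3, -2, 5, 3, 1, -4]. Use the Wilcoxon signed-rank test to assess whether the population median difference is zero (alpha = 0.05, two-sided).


Step 1: Drop any zero differences (none here) and take |d_i|.
|d| = [3, 5, 6, 3, 2, 5, 3, 1, 4]
Step 2: Midrank |d_i| (ties get averaged ranks).
ranks: |3|->4, |5|->7.5, |6|->9, |3|->4, |2|->2, |5|->7.5, |3|->4, |1|->1, |4|->6
Step 3: Attach original signs; sum ranks with positive sign and with negative sign.
W+ = 7.5 + 4 + 7.5 + 4 + 1 = 24
W- = 4 + 9 + 2 + 6 = 21
(Check: W+ + W- = 45 should equal n(n+1)/2 = 45.)
Step 4: Test statistic W = min(W+, W-) = 21.
Step 5: Ties in |d|, so use the tie-corrected normal approximation.
        E[W] = n(n+1)/4 = 9*10/4 = 22.5.
        Tie groups: |d|=3 (t=3), |d|=5 (t=2); sum(t^3 - t) = 30.
        Var[W] = n(n+1)(2n+1)/24 - sum(t^3-t)/48 = 1710/24 - 30/48 = 70.625.
        z = (W - E[W]) / sqrt(Var[W]) = (21 - 22.5) / 8.4039 = -0.1785.
        Two-sided p = 2*Phi(z) = 0.858339.
Step 6: alpha = 0.05. fail to reject H0.

W+ = 24, W- = 21, W = min = 21, p = 0.858339, fail to reject H0.


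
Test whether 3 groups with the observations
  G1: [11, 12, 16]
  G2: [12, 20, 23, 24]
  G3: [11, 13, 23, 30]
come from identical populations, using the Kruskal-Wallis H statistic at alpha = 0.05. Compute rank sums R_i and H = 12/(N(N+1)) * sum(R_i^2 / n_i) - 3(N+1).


Step 1: Combine all N = 11 observations and assign midranks.
sorted (value, group, rank): (11,G1,1.5), (11,G3,1.5), (12,G1,3.5), (12,G2,3.5), (13,G3,5), (16,G1,6), (20,G2,7), (23,G2,8.5), (23,G3,8.5), (24,G2,10), (30,G3,11)
Step 2: Sum ranks within each group.
R_1 = 11 (n_1 = 3)
R_2 = 29 (n_2 = 4)
R_3 = 26 (n_3 = 4)
Step 3: H = 12/(N(N+1)) * sum(R_i^2/n_i) - 3(N+1)
     = 12/(11*12) * (11^2/3 + 29^2/4 + 26^2/4) - 3*12
     = 0.090909 * 419.583 - 36
     = 2.143939.
Step 4: Ties present; correction factor C = 1 - 18/(11^3 - 11) = 0.986364. Corrected H = 2.143939 / 0.986364 = 2.173579.
Step 5: Under H0, H ~ chi^2(2); p-value = 0.337298.
Step 6: alpha = 0.05. fail to reject H0.

H = 2.1736, df = 2, p = 0.337298, fail to reject H0.


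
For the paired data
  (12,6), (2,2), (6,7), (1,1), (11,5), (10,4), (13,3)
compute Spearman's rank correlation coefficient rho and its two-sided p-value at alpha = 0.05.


Step 1: Rank x and y separately (midranks; no ties here).
rank(x): 12->6, 2->2, 6->3, 1->1, 11->5, 10->4, 13->7
rank(y): 6->6, 2->2, 7->7, 1->1, 5->5, 4->4, 3->3
Step 2: d_i = R_x(i) - R_y(i); compute d_i^2.
  (6-6)^2=0, (2-2)^2=0, (3-7)^2=16, (1-1)^2=0, (5-5)^2=0, (4-4)^2=0, (7-3)^2=16
sum(d^2) = 32.
Step 3: rho = 1 - 6*32 / (7*(7^2 - 1)) = 1 - 192/336 = 0.428571.
Step 4: Under H0, t = rho * sqrt((n-2)/(1-rho^2)) = 1.0607 ~ t(5).
Step 5: Two-sided p-value from the t-distribution with 5 df = 0.337368.
Step 6: alpha = 0.05. fail to reject H0.

rho = 0.4286, p = 0.337368, fail to reject H0 at alpha = 0.05.


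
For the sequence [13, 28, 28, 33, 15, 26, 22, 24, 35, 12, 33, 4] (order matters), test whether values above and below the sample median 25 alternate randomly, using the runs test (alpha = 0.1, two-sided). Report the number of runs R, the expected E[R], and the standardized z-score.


Step 1: Compute median = 25; label A = above, B = below.
Labels in order: BAAABABBABAB  (n_A = 6, n_B = 6)
Step 2: Count runs R = 9.
Step 3: Under H0 (random ordering), E[R] = 2*n_A*n_B/(n_A+n_B) + 1 = 2*6*6/12 + 1 = 7.0000.
        Var[R] = 2*n_A*n_B*(2*n_A*n_B - n_A - n_B) / ((n_A+n_B)^2 * (n_A+n_B-1)) = 4320/1584 = 2.7273.
        SD[R] = 1.6514.
Step 4: Continuity-corrected z = (R - 0.5 - E[R]) / SD[R] = (9 - 0.5 - 7.0000) / 1.6514 = 0.9083.
Step 5: Two-sided p-value via normal approximation = 2*(1 - Phi(|z|)) = 0.363722.
Step 6: alpha = 0.1. fail to reject H0.

R = 9, z = 0.9083, p = 0.363722, fail to reject H0.


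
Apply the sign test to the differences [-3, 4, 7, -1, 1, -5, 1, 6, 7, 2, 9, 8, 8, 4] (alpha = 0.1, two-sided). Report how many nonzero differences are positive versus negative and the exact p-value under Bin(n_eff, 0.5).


Step 1: Discard zero differences. Original n = 14; n_eff = number of nonzero differences = 14.
Nonzero differences (with sign): -3, +4, +7, -1, +1, -5, +1, +6, +7, +2, +9, +8, +8, +4
Step 2: Count signs: positive = 11, negative = 3.
Step 3: Under H0: P(positive) = 0.5, so the number of positives S ~ Bin(14, 0.5).
Step 4: Two-sided exact p-value = sum of Bin(14,0.5) probabilities at or below the observed probability = 0.057373.
Step 5: alpha = 0.1. reject H0.

n_eff = 14, pos = 11, neg = 3, p = 0.057373, reject H0.


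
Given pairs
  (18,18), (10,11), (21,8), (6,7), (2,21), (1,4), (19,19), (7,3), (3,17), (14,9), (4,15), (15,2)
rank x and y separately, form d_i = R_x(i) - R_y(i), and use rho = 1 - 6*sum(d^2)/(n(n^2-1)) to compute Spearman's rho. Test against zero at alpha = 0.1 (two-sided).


Step 1: Rank x and y separately (midranks; no ties here).
rank(x): 18->10, 10->7, 21->12, 6->5, 2->2, 1->1, 19->11, 7->6, 3->3, 14->8, 4->4, 15->9
rank(y): 18->10, 11->7, 8->5, 7->4, 21->12, 4->3, 19->11, 3->2, 17->9, 9->6, 15->8, 2->1
Step 2: d_i = R_x(i) - R_y(i); compute d_i^2.
  (10-10)^2=0, (7-7)^2=0, (12-5)^2=49, (5-4)^2=1, (2-12)^2=100, (1-3)^2=4, (11-11)^2=0, (6-2)^2=16, (3-9)^2=36, (8-6)^2=4, (4-8)^2=16, (9-1)^2=64
sum(d^2) = 290.
Step 3: rho = 1 - 6*290 / (12*(12^2 - 1)) = 1 - 1740/1716 = -0.013986.
Step 4: Under H0, t = rho * sqrt((n-2)/(1-rho^2)) = -0.0442 ~ t(10).
Step 5: Two-sided p-value from the t-distribution with 10 df = 0.965590.
Step 6: alpha = 0.1. fail to reject H0.

rho = -0.0140, p = 0.965590, fail to reject H0 at alpha = 0.1.


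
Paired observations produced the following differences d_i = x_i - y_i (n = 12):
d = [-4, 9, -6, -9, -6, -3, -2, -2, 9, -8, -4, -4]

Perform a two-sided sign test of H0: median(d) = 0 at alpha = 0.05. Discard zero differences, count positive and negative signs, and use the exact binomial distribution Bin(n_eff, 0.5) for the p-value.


Step 1: Discard zero differences. Original n = 12; n_eff = number of nonzero differences = 12.
Nonzero differences (with sign): -4, +9, -6, -9, -6, -3, -2, -2, +9, -8, -4, -4
Step 2: Count signs: positive = 2, negative = 10.
Step 3: Under H0: P(positive) = 0.5, so the number of positives S ~ Bin(12, 0.5).
Step 4: Two-sided exact p-value = sum of Bin(12,0.5) probabilities at or below the observed probability = 0.038574.
Step 5: alpha = 0.05. reject H0.

n_eff = 12, pos = 2, neg = 10, p = 0.038574, reject H0.


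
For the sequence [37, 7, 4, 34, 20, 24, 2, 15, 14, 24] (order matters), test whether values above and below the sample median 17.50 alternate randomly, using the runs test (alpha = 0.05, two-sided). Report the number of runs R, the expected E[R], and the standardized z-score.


Step 1: Compute median = 17.50; label A = above, B = below.
Labels in order: ABBAAABBBA  (n_A = 5, n_B = 5)
Step 2: Count runs R = 5.
Step 3: Under H0 (random ordering), E[R] = 2*n_A*n_B/(n_A+n_B) + 1 = 2*5*5/10 + 1 = 6.0000.
        Var[R] = 2*n_A*n_B*(2*n_A*n_B - n_A - n_B) / ((n_A+n_B)^2 * (n_A+n_B-1)) = 2000/900 = 2.2222.
        SD[R] = 1.4907.
Step 4: Continuity-corrected z = (R + 0.5 - E[R]) / SD[R] = (5 + 0.5 - 6.0000) / 1.4907 = -0.3354.
Step 5: Two-sided p-value via normal approximation = 2*(1 - Phi(|z|)) = 0.737316.
Step 6: alpha = 0.05. fail to reject H0.

R = 5, z = -0.3354, p = 0.737316, fail to reject H0.


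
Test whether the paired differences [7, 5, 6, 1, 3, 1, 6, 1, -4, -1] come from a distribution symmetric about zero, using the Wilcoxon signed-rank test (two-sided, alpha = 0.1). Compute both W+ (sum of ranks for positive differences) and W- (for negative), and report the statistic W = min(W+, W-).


Step 1: Drop any zero differences (none here) and take |d_i|.
|d| = [7, 5, 6, 1, 3, 1, 6, 1, 4, 1]
Step 2: Midrank |d_i| (ties get averaged ranks).
ranks: |7|->10, |5|->7, |6|->8.5, |1|->2.5, |3|->5, |1|->2.5, |6|->8.5, |1|->2.5, |4|->6, |1|->2.5
Step 3: Attach original signs; sum ranks with positive sign and with negative sign.
W+ = 10 + 7 + 8.5 + 2.5 + 5 + 2.5 + 8.5 + 2.5 = 46.5
W- = 6 + 2.5 = 8.5
(Check: W+ + W- = 55 should equal n(n+1)/2 = 55.)
Step 4: Test statistic W = min(W+, W-) = 8.5.
Step 5: Ties in |d|, so use the tie-corrected normal approximation.
        E[W] = n(n+1)/4 = 10*11/4 = 27.5.
        Tie groups: |d|=1 (t=4), |d|=6 (t=2); sum(t^3 - t) = 66.
        Var[W] = n(n+1)(2n+1)/24 - sum(t^3-t)/48 = 2310/24 - 66/48 = 94.875.
        z = (W - E[W]) / sqrt(Var[W]) = (8.5 - 27.5) / 9.7404 = -1.9506.
        Two-sided p = 2*Phi(z) = 0.051100.
Step 6: alpha = 0.1. reject H0.

W+ = 46.5, W- = 8.5, W = min = 8.5, p = 0.051100, reject H0.


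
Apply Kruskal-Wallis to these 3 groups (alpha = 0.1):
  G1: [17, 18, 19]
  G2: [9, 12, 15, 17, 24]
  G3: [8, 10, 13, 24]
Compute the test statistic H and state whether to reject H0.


Step 1: Combine all N = 12 observations and assign midranks.
sorted (value, group, rank): (8,G3,1), (9,G2,2), (10,G3,3), (12,G2,4), (13,G3,5), (15,G2,6), (17,G1,7.5), (17,G2,7.5), (18,G1,9), (19,G1,10), (24,G2,11.5), (24,G3,11.5)
Step 2: Sum ranks within each group.
R_1 = 26.5 (n_1 = 3)
R_2 = 31 (n_2 = 5)
R_3 = 20.5 (n_3 = 4)
Step 3: H = 12/(N(N+1)) * sum(R_i^2/n_i) - 3(N+1)
     = 12/(12*13) * (26.5^2/3 + 31^2/5 + 20.5^2/4) - 3*13
     = 0.076923 * 531.346 - 39
     = 1.872756.
Step 4: Ties present; correction factor C = 1 - 12/(12^3 - 12) = 0.993007. Corrected H = 1.872756 / 0.993007 = 1.885945.
Step 5: Under H0, H ~ chi^2(2); p-value = 0.389468.
Step 6: alpha = 0.1. fail to reject H0.

H = 1.8859, df = 2, p = 0.389468, fail to reject H0.


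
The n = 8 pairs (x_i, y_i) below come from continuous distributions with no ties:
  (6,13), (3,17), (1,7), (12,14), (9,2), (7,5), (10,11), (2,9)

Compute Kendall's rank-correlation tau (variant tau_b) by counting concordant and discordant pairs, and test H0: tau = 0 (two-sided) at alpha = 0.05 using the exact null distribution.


Step 1: Enumerate the 28 unordered pairs (i,j) with i<j and classify each by sign(x_j-x_i) * sign(y_j-y_i).
  (1,2):dx=-3,dy=+4->D; (1,3):dx=-5,dy=-6->C; (1,4):dx=+6,dy=+1->C; (1,5):dx=+3,dy=-11->D
  (1,6):dx=+1,dy=-8->D; (1,7):dx=+4,dy=-2->D; (1,8):dx=-4,dy=-4->C; (2,3):dx=-2,dy=-10->C
  (2,4):dx=+9,dy=-3->D; (2,5):dx=+6,dy=-15->D; (2,6):dx=+4,dy=-12->D; (2,7):dx=+7,dy=-6->D
  (2,8):dx=-1,dy=-8->C; (3,4):dx=+11,dy=+7->C; (3,5):dx=+8,dy=-5->D; (3,6):dx=+6,dy=-2->D
  (3,7):dx=+9,dy=+4->C; (3,8):dx=+1,dy=+2->C; (4,5):dx=-3,dy=-12->C; (4,6):dx=-5,dy=-9->C
  (4,7):dx=-2,dy=-3->C; (4,8):dx=-10,dy=-5->C; (5,6):dx=-2,dy=+3->D; (5,7):dx=+1,dy=+9->C
  (5,8):dx=-7,dy=+7->D; (6,7):dx=+3,dy=+6->C; (6,8):dx=-5,dy=+4->D; (7,8):dx=-8,dy=-2->C
Step 2: C = 15, D = 13, total pairs = 28.
Step 3: tau = (C - D)/(n(n-1)/2) = (15 - 13)/28 = 0.071429.
Step 4: Exact two-sided p-value (enumerate n! = 40320 permutations of y under H0): p = 0.904861.
Step 5: alpha = 0.05. fail to reject H0.

tau_b = 0.0714 (C=15, D=13), p = 0.904861, fail to reject H0.


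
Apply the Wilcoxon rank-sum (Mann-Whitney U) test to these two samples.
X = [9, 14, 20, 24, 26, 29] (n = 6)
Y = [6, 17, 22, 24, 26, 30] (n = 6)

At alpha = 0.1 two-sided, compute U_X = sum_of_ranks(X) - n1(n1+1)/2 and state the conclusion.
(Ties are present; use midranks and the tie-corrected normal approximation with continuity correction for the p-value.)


Step 1: Combine and sort all 12 observations; assign midranks.
sorted (value, group): (6,Y), (9,X), (14,X), (17,Y), (20,X), (22,Y), (24,X), (24,Y), (26,X), (26,Y), (29,X), (30,Y)
ranks: 6->1, 9->2, 14->3, 17->4, 20->5, 22->6, 24->7.5, 24->7.5, 26->9.5, 26->9.5, 29->11, 30->12
Step 2: Rank sum for X: R1 = 2 + 3 + 5 + 7.5 + 9.5 + 11 = 38.
Step 3: U_X = R1 - n1(n1+1)/2 = 38 - 6*7/2 = 38 - 21 = 17.
       U_Y = n1*n2 - U_X = 36 - 17 = 19.
Step 4: Ties are present, so use the tie-corrected normal approximation (with continuity correction) for the p-value.
Step 5: p-value = 0.935962; compare to alpha = 0.1. fail to reject H0.

U_X = 17, p = 0.935962, fail to reject H0 at alpha = 0.1.


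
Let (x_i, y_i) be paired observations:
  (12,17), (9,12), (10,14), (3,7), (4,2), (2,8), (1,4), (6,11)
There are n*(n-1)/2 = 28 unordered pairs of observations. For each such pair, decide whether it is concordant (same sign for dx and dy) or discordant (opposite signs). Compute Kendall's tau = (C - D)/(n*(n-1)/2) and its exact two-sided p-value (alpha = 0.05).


Step 1: Enumerate the 28 unordered pairs (i,j) with i<j and classify each by sign(x_j-x_i) * sign(y_j-y_i).
  (1,2):dx=-3,dy=-5->C; (1,3):dx=-2,dy=-3->C; (1,4):dx=-9,dy=-10->C; (1,5):dx=-8,dy=-15->C
  (1,6):dx=-10,dy=-9->C; (1,7):dx=-11,dy=-13->C; (1,8):dx=-6,dy=-6->C; (2,3):dx=+1,dy=+2->C
  (2,4):dx=-6,dy=-5->C; (2,5):dx=-5,dy=-10->C; (2,6):dx=-7,dy=-4->C; (2,7):dx=-8,dy=-8->C
  (2,8):dx=-3,dy=-1->C; (3,4):dx=-7,dy=-7->C; (3,5):dx=-6,dy=-12->C; (3,6):dx=-8,dy=-6->C
  (3,7):dx=-9,dy=-10->C; (3,8):dx=-4,dy=-3->C; (4,5):dx=+1,dy=-5->D; (4,6):dx=-1,dy=+1->D
  (4,7):dx=-2,dy=-3->C; (4,8):dx=+3,dy=+4->C; (5,6):dx=-2,dy=+6->D; (5,7):dx=-3,dy=+2->D
  (5,8):dx=+2,dy=+9->C; (6,7):dx=-1,dy=-4->C; (6,8):dx=+4,dy=+3->C; (7,8):dx=+5,dy=+7->C
Step 2: C = 24, D = 4, total pairs = 28.
Step 3: tau = (C - D)/(n(n-1)/2) = (24 - 4)/28 = 0.714286.
Step 4: Exact two-sided p-value (enumerate n! = 40320 permutations of y under H0): p = 0.014137.
Step 5: alpha = 0.05. reject H0.

tau_b = 0.7143 (C=24, D=4), p = 0.014137, reject H0.


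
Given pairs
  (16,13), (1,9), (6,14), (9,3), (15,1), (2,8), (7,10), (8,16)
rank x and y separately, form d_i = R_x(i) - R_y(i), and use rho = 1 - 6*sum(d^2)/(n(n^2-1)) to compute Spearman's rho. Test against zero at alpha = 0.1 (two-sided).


Step 1: Rank x and y separately (midranks; no ties here).
rank(x): 16->8, 1->1, 6->3, 9->6, 15->7, 2->2, 7->4, 8->5
rank(y): 13->6, 9->4, 14->7, 3->2, 1->1, 8->3, 10->5, 16->8
Step 2: d_i = R_x(i) - R_y(i); compute d_i^2.
  (8-6)^2=4, (1-4)^2=9, (3-7)^2=16, (6-2)^2=16, (7-1)^2=36, (2-3)^2=1, (4-5)^2=1, (5-8)^2=9
sum(d^2) = 92.
Step 3: rho = 1 - 6*92 / (8*(8^2 - 1)) = 1 - 552/504 = -0.095238.
Step 4: Under H0, t = rho * sqrt((n-2)/(1-rho^2)) = -0.2343 ~ t(6).
Step 5: Two-sided p-value from the t-distribution with 6 df = 0.822505.
Step 6: alpha = 0.1. fail to reject H0.

rho = -0.0952, p = 0.822505, fail to reject H0 at alpha = 0.1.


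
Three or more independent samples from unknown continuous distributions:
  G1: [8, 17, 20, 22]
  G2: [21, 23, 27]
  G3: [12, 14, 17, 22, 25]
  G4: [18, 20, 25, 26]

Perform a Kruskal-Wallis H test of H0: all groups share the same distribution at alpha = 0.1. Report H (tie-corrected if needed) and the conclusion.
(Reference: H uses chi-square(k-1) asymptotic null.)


Step 1: Combine all N = 16 observations and assign midranks.
sorted (value, group, rank): (8,G1,1), (12,G3,2), (14,G3,3), (17,G1,4.5), (17,G3,4.5), (18,G4,6), (20,G1,7.5), (20,G4,7.5), (21,G2,9), (22,G1,10.5), (22,G3,10.5), (23,G2,12), (25,G3,13.5), (25,G4,13.5), (26,G4,15), (27,G2,16)
Step 2: Sum ranks within each group.
R_1 = 23.5 (n_1 = 4)
R_2 = 37 (n_2 = 3)
R_3 = 33.5 (n_3 = 5)
R_4 = 42 (n_4 = 4)
Step 3: H = 12/(N(N+1)) * sum(R_i^2/n_i) - 3(N+1)
     = 12/(16*17) * (23.5^2/4 + 37^2/3 + 33.5^2/5 + 42^2/4) - 3*17
     = 0.044118 * 1259.85 - 51
     = 4.581434.
Step 4: Ties present; correction factor C = 1 - 24/(16^3 - 16) = 0.994118. Corrected H = 4.581434 / 0.994118 = 4.608543.
Step 5: Under H0, H ~ chi^2(3); p-value = 0.202810.
Step 6: alpha = 0.1. fail to reject H0.

H = 4.6085, df = 3, p = 0.202810, fail to reject H0.


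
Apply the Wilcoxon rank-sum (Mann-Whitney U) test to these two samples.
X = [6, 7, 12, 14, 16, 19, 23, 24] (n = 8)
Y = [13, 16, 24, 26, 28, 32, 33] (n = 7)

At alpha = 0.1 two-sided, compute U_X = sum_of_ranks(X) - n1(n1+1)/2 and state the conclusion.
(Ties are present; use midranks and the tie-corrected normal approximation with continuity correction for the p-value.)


Step 1: Combine and sort all 15 observations; assign midranks.
sorted (value, group): (6,X), (7,X), (12,X), (13,Y), (14,X), (16,X), (16,Y), (19,X), (23,X), (24,X), (24,Y), (26,Y), (28,Y), (32,Y), (33,Y)
ranks: 6->1, 7->2, 12->3, 13->4, 14->5, 16->6.5, 16->6.5, 19->8, 23->9, 24->10.5, 24->10.5, 26->12, 28->13, 32->14, 33->15
Step 2: Rank sum for X: R1 = 1 + 2 + 3 + 5 + 6.5 + 8 + 9 + 10.5 = 45.
Step 3: U_X = R1 - n1(n1+1)/2 = 45 - 8*9/2 = 45 - 36 = 9.
       U_Y = n1*n2 - U_X = 56 - 9 = 47.
Step 4: Ties are present, so use the tie-corrected normal approximation (with continuity correction) for the p-value.
Step 5: p-value = 0.031969; compare to alpha = 0.1. reject H0.

U_X = 9, p = 0.031969, reject H0 at alpha = 0.1.
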